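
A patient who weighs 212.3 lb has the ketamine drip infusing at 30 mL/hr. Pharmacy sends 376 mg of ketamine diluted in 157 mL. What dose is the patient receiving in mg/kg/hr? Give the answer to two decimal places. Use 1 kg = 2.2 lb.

Weight = 212.3 lb ÷ 2.2 lb/kg = 96.5 kg
Concentration = 376 mg ÷ 157 mL = 2.394904 mg/mL
Drug rate = 30 mL/hr × 2.394904 mg/mL = 71.84713 mg/hr
71.84713 mg/hr ÷ 96.5 kg = 0.7445299 mg/kg/hr

0.74 mg/kg/hr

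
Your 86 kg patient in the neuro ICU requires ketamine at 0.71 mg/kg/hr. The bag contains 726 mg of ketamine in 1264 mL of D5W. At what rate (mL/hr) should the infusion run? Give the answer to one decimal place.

Dose = 0.71 mg/kg/hr × 86 kg = 61.06 mg/hr
Concentration = 726 mg ÷ 1264 mL = 0.5743671 mg/mL
Rate = 61.06 mg/hr ÷ 0.5743671 mg/mL = 106.3083 mL/hr

106.3 mL/hr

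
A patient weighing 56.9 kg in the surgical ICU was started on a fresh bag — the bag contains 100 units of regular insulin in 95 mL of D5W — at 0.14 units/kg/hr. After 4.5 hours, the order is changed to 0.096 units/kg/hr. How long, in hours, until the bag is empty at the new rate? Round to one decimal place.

Initial rate:
Dose = 0.14 units/kg/hr × 56.9 kg = 7.966 units/hr
Concentration = 100 units ÷ 95 mL = 1.052632 units/mL
Rate = 7.966 units/hr ÷ 1.052632 units/mL = 7.5677 mL/hr
Volume infused so far = 7.5677 mL/hr × 4.5 hr = 34.05465 mL
Volume remaining = 95 − 34.05465 = 60.94535 mL
New rate:
Dose = 0.096 units/kg/hr × 56.9 kg = 5.4624 units/hr
Rate = 5.4624 units/hr ÷ 1.052632 units/mL = 5.18928 mL/hr
Time remaining = 60.94535 mL ÷ 5.18928 mL/hr = 11.74447 hr

11.7 hours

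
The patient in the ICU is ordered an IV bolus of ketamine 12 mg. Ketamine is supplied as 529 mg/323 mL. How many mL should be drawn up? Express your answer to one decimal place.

7.3 mL

Concentration = 529 mg ÷ 323 mL = 1.637771 mg/mL
Volume = 12 mg ÷ 1.637771 mg/mL = 7.327032 mL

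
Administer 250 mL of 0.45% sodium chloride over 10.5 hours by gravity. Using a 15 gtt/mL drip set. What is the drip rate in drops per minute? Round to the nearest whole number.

250 mL ÷ (10.5 hr × 60 = 630 min) = 0.3968254 mL/min
0.3968254 mL/min × 15 gtt/mL = 5.952381 gtt/min

6 gtt/min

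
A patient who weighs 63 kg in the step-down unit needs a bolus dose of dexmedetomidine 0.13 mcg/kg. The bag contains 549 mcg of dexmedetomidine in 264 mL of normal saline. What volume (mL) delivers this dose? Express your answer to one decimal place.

3.9 mL

Dose = 0.13 mcg/kg × 63 kg = 8.19 mcg
Concentration = 549 mcg ÷ 264 mL = 2.079545 mcg/mL
Volume = 8.19 mcg ÷ 2.079545 mcg/mL = 3.938361 mL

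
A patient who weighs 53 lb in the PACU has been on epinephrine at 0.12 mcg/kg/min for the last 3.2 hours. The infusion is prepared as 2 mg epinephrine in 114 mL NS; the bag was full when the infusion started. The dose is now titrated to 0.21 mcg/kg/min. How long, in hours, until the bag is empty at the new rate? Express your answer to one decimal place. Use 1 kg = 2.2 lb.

Initial rate:
Weight = 53 lb ÷ 2.2 lb/kg = 24.09091 kg
Dose = 0.12 mcg/kg/min × 24.09091 kg = 2.890909 mcg/min
2.890909 mcg/min × 60 min/hr = 173.4545 mcg/hr
Concentration = 2 mg ÷ 114 mL = 0.01754386 mg/mL = 17.54386 mcg/mL
Rate = 173.4545 mcg/hr ÷ 17.54386 mcg/mL = 9.886909 mL/hr
Volume infused so far = 9.886909 mL/hr × 3.2 hr = 31.63811 mL
Volume remaining = 114 − 31.63811 = 82.36189 mL
New rate:
Dose = 0.21 mcg/kg/min × 24.09091 kg = 5.059091 mcg/min
5.059091 mcg/min × 60 min/hr = 303.5455 mcg/hr
Rate = 303.5455 mcg/hr ÷ 17.54386 mcg/mL = 17.30209 mL/hr
Time remaining = 82.36189 mL ÷ 17.30209 mL/hr = 4.760228 hr

4.8 hours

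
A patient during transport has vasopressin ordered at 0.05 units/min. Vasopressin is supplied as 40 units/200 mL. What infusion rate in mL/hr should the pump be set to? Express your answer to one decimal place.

15.0 mL/hr

0.05 units/min × 60 min/hr = 3 units/hr
Concentration = 40 units ÷ 200 mL = 0.2 units/mL
Rate = 3 units/hr ÷ 0.2 units/mL = 15 mL/hr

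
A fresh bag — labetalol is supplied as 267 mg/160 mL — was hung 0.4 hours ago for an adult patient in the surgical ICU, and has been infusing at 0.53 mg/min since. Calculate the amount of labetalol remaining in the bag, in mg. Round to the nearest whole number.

254 mg

0.53 mg/min × 60 min/hr = 31.8 mg/hr
Concentration = 267 mg ÷ 160 mL = 1.66875 mg/mL
Rate = 31.8 mg/hr ÷ 1.66875 mg/mL = 19.05618 mL/hr
Volume infused = 19.05618 mL/hr × 0.4 hr = 7.622472 mL
Volume remaining = 160 − 7.622472 = 152.3775 mL
Drug remaining = 152.3775 mL × 1.66875 mg/mL = 254.28 mg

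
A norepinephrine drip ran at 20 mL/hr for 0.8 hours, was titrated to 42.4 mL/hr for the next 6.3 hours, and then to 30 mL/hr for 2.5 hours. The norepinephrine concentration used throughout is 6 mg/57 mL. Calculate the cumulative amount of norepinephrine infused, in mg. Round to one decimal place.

Concentration = 6 mg ÷ 57 mL = 0.1052632 mg/mL
Stage 1: 20 mL/hr × 0.8 hr = 16 mL → 16 mL × 0.1052632 mg/mL = 1.684211 mg
Stage 2: 42.4 mL/hr × 6.3 hr = 267.12 mL → 267.12 mL × 0.1052632 mg/mL = 28.11789 mg
Stage 3: 30 mL/hr × 2.5 hr = 75 mL → 75 mL × 0.1052632 mg/mL = 7.894737 mg
Total = 1.684211 + 28.11789 + 7.894737 = 37.69684 mg

37.7 mg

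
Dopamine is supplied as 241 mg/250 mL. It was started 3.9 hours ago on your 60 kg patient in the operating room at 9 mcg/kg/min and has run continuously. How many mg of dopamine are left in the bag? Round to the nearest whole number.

Dose = 9 mcg/kg/min × 60 kg = 540 mcg/min
540 mcg/min × 60 min/hr = 32400 mcg/hr
Concentration = 241 mg ÷ 250 mL = 0.964 mg/mL = 964 mcg/mL
Rate = 32400 mcg/hr ÷ 964 mcg/mL = 33.60996 mL/hr
Volume infused = 33.60996 mL/hr × 3.9 hr = 131.0788 mL
Volume remaining = 250 − 131.0788 = 118.9212 mL
Drug remaining = 118.9212 mL × 964 mcg/mL = 114640 mcg = 114.64 mg

115 mg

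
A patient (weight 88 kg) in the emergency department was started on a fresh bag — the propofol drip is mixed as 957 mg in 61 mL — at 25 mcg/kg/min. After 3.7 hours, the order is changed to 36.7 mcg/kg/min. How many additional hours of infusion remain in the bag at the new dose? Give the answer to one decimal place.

2.4 hours

Initial rate:
Dose = 25 mcg/kg/min × 88 kg = 2200 mcg/min
2200 mcg/min × 60 min/hr = 132000 mcg/hr
Concentration = 957 mg ÷ 61 mL = 15.68852 mg/mL = 15688.52 mcg/mL
Rate = 132000 mcg/hr ÷ 15688.52 mcg/mL = 8.413793 mL/hr
Volume infused so far = 8.413793 mL/hr × 3.7 hr = 31.13103 mL
Volume remaining = 61 − 31.13103 = 29.86897 mL
New rate:
Dose = 36.7 mcg/kg/min × 88 kg = 3229.6 mcg/min
3229.6 mcg/min × 60 min/hr = 193776 mcg/hr
Rate = 193776 mcg/hr ÷ 15688.52 mcg/mL = 12.35145 mL/hr
Time remaining = 29.86897 mL ÷ 12.35145 mL/hr = 2.418256 hr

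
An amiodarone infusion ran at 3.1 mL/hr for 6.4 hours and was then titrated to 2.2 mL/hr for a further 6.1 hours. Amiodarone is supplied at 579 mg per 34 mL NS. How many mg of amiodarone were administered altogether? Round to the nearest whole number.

Concentration = 579 mg ÷ 34 mL = 17.02941 mg/mL
Stage 1: 3.1 mL/hr × 6.4 hr = 19.84 mL → 19.84 mL × 17.02941 mg/mL = 337.8635 mg
Stage 2: 2.2 mL/hr × 6.1 hr = 13.42 mL → 13.42 mL × 17.02941 mg/mL = 228.5347 mg
Total = 337.8635 + 228.5347 = 566.3982 mg

566 mg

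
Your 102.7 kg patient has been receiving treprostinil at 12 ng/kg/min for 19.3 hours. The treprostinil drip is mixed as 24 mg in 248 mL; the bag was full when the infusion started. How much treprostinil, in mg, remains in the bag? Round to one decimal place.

Dose = 12 ng/kg/min × 102.7 kg = 1232.4 ng/min
1232.4 ng/min × 60 min/hr = 73944 ng/hr
Concentration = 24 mg ÷ 248 mL = 0.09677419 mg/mL = 96774.19 ng/mL
Rate = 73944 ng/hr ÷ 96774.19 ng/mL = 0.764088 mL/hr
Volume infused = 0.764088 mL/hr × 19.3 hr = 14.7469 mL
Volume remaining = 248 − 14.7469 = 233.2531 mL
Drug remaining = 233.2531 mL × 96774.19 ng/mL = 22572881 ng = 22.57288 mg

22.6 mg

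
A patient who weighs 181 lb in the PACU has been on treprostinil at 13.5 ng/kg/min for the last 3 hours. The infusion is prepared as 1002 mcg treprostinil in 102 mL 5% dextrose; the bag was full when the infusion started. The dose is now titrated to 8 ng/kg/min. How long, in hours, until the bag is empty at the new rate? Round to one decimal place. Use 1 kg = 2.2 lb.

Initial rate:
Weight = 181 lb ÷ 2.2 lb/kg = 82.27273 kg
Dose = 13.5 ng/kg/min × 82.27273 kg = 1110.682 ng/min
1110.682 ng/min × 60 min/hr = 66640.91 ng/hr
Concentration = 1002 mcg ÷ 102 mL = 9.823529 mcg/mL = 9823.529 ng/mL
Rate = 66640.91 ng/hr ÷ 9823.529 ng/mL = 6.783805 mL/hr
Volume infused so far = 6.783805 mL/hr × 3 hr = 20.35142 mL
Volume remaining = 102 − 20.35142 = 81.64858 mL
New rate:
Dose = 8 ng/kg/min × 82.27273 kg = 658.1818 ng/min
658.1818 ng/min × 60 min/hr = 39490.91 ng/hr
Rate = 39490.91 ng/hr ÷ 9823.529 ng/mL = 4.020033 mL/hr
Time remaining = 81.64858 mL ÷ 4.020033 mL/hr = 20.31043 hr

20.3 hours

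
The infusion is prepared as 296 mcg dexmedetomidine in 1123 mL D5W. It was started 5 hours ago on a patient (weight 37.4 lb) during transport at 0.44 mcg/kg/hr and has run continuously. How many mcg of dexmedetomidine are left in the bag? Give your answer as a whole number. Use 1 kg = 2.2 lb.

259 mcg

Weight = 37.4 lb ÷ 2.2 lb/kg = 17 kg
Dose = 0.44 mcg/kg/hr × 17 kg = 7.48 mcg/hr
Concentration = 296 mcg ÷ 1123 mL = 0.2635797 mcg/mL
Rate = 7.48 mcg/hr ÷ 0.2635797 mcg/mL = 28.37851 mL/hr
Volume infused = 28.37851 mL/hr × 5 hr = 141.8926 mL
Volume remaining = 1123 − 141.8926 = 981.1074 mL
Drug remaining = 981.1074 mL × 0.2635797 mcg/mL = 258.6 mcg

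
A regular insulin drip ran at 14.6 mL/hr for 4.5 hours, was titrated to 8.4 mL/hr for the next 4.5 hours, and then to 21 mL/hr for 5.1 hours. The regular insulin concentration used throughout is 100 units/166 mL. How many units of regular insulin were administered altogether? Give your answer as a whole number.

Concentration = 100 units ÷ 166 mL = 0.6024096 units/mL
Stage 1: 14.6 mL/hr × 4.5 hr = 65.7 mL → 65.7 mL × 0.6024096 units/mL = 39.57831 units
Stage 2: 8.4 mL/hr × 4.5 hr = 37.8 mL → 37.8 mL × 0.6024096 units/mL = 22.77108 units
Stage 3: 21 mL/hr × 5.1 hr = 107.1 mL → 107.1 mL × 0.6024096 units/mL = 64.51807 units
Total = 39.57831 + 22.77108 + 64.51807 = 126.8675 units

127 units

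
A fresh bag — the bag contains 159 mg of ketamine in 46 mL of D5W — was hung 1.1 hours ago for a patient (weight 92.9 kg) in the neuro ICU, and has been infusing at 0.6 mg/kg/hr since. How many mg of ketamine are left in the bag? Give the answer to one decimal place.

Dose = 0.6 mg/kg/hr × 92.9 kg = 55.74 mg/hr
Concentration = 159 mg ÷ 46 mL = 3.456522 mg/mL
Rate = 55.74 mg/hr ÷ 3.456522 mg/mL = 16.12604 mL/hr
Volume infused = 16.12604 mL/hr × 1.1 hr = 17.73864 mL
Volume remaining = 46 − 17.73864 = 28.26136 mL
Drug remaining = 28.26136 mL × 3.456522 mg/mL = 97.686 mg

97.7 mg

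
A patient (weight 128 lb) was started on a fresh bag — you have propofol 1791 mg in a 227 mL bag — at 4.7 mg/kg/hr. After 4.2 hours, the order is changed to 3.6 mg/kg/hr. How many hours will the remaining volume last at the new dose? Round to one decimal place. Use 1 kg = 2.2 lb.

Initial rate:
Weight = 128 lb ÷ 2.2 lb/kg = 58.18182 kg
Dose = 4.7 mg/kg/hr × 58.18182 kg = 273.4545 mg/hr
Concentration = 1791 mg ÷ 227 mL = 7.889868 mg/mL
Rate = 273.4545 mg/hr ÷ 7.889868 mg/mL = 34.65895 mL/hr
Volume infused so far = 34.65895 mL/hr × 4.2 hr = 145.5676 mL
Volume remaining = 227 − 145.5676 = 81.4324 mL
New rate:
Dose = 3.6 mg/kg/hr × 58.18182 kg = 209.4545 mg/hr
Rate = 209.4545 mg/hr ÷ 7.889868 mg/mL = 26.54728 mL/hr
Time remaining = 81.4324 mL ÷ 26.54728 mL/hr = 3.067448 hr

3.1 hours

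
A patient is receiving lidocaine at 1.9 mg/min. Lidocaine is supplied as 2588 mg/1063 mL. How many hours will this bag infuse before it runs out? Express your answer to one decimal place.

22.7 hours

1.9 mg/min × 60 min/hr = 114 mg/hr
Concentration = 2588 mg ÷ 1063 mL = 2.434619 mg/mL
Rate = 114 mg/hr ÷ 2.434619 mg/mL = 46.82457 mL/hr
Duration = 1063 mL ÷ 46.82457 mL/hr = 22.70175 hr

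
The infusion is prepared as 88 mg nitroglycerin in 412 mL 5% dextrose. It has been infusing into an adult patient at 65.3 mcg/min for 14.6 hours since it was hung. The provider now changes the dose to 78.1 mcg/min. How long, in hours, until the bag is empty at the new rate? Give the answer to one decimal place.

6.6 hours

Initial rate:
65.3 mcg/min × 60 min/hr = 3918 mcg/hr
Concentration = 88 mg ÷ 412 mL = 0.2135922 mg/mL = 213.5922 mcg/mL
Rate = 3918 mcg/hr ÷ 213.5922 mcg/mL = 18.34336 mL/hr
Volume infused so far = 18.34336 mL/hr × 14.6 hr = 267.8131 mL
Volume remaining = 412 − 267.8131 = 144.1869 mL
New rate:
78.1 mcg/min × 60 min/hr = 4686 mcg/hr
Rate = 4686 mcg/hr ÷ 213.5922 mcg/mL = 21.939 mL/hr
Time remaining = 144.1869 mL ÷ 21.939 mL/hr = 6.572172 hr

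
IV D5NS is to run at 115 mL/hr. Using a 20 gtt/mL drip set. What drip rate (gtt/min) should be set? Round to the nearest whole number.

38 gtt/min

115 mL/hr ÷ 60 min/hr = 1.916667 mL/min
1.916667 mL/min × 20 gtt/mL = 38.33333 gtt/min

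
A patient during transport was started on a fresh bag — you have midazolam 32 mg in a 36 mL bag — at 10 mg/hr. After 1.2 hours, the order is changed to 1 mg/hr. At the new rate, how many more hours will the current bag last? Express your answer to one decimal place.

Initial rate:
Concentration = 32 mg ÷ 36 mL = 0.8888889 mg/mL
Rate = 10 mg/hr ÷ 0.8888889 mg/mL = 11.25 mL/hr
Volume infused so far = 11.25 mL/hr × 1.2 hr = 13.5 mL
Volume remaining = 36 − 13.5 = 22.5 mL
New rate:
Rate = 1 mg/hr ÷ 0.8888889 mg/mL = 1.125 mL/hr
Time remaining = 22.5 mL ÷ 1.125 mL/hr = 20 hr

20.0 hours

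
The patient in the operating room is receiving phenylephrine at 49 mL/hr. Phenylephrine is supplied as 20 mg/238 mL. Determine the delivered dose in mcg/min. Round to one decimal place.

Concentration = 20 mg ÷ 238 mL = 0.08403361 mg/mL = 84.03361 mcg/mL
Drug rate = 49 mL/hr × 84.03361 mcg/mL = 4117.647 mcg/hr
4117.647 mcg/hr ÷ 60 min/hr = 68.62745 mcg/min

68.6 mcg/min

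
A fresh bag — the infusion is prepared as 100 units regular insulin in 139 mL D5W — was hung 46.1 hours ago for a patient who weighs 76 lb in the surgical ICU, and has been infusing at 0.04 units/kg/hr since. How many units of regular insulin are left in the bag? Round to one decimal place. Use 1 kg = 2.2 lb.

Weight = 76 lb ÷ 2.2 lb/kg = 34.54545 kg
Dose = 0.04 units/kg/hr × 34.54545 kg = 1.381818 units/hr
Concentration = 100 units ÷ 139 mL = 0.7194245 units/mL
Rate = 1.381818 units/hr ÷ 0.7194245 units/mL = 1.920727 mL/hr
Volume infused = 1.920727 mL/hr × 46.1 hr = 88.54553 mL
Volume remaining = 139 − 88.54553 = 50.45447 mL
Drug remaining = 50.45447 mL × 0.7194245 units/mL = 36.29818 units

36.3 units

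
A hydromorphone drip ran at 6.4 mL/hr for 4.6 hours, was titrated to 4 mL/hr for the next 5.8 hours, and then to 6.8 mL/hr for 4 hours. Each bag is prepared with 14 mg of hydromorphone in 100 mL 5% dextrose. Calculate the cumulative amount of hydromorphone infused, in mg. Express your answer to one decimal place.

Concentration = 14 mg ÷ 100 mL = 0.14 mg/mL
Stage 1: 6.4 mL/hr × 4.6 hr = 29.44 mL → 29.44 mL × 0.14 mg/mL = 4.1216 mg
Stage 2: 4 mL/hr × 5.8 hr = 23.2 mL → 23.2 mL × 0.14 mg/mL = 3.248 mg
Stage 3: 6.8 mL/hr × 4 hr = 27.2 mL → 27.2 mL × 0.14 mg/mL = 3.808 mg
Total = 4.1216 + 3.248 + 3.808 = 11.1776 mg

11.2 mg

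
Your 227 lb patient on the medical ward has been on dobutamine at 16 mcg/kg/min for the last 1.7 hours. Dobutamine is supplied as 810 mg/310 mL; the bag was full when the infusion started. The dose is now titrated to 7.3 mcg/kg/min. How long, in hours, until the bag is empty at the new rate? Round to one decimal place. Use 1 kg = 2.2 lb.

14.2 hours

Initial rate:
Weight = 227 lb ÷ 2.2 lb/kg = 103.1818 kg
Dose = 16 mcg/kg/min × 103.1818 kg = 1650.909 mcg/min
1650.909 mcg/min × 60 min/hr = 99054.55 mcg/hr
Concentration = 810 mg ÷ 310 mL = 2.612903 mg/mL = 2612.903 mcg/mL
Rate = 99054.55 mcg/hr ÷ 2612.903 mcg/mL = 37.90976 mL/hr
Volume infused so far = 37.90976 mL/hr × 1.7 hr = 64.4466 mL
Volume remaining = 310 − 64.4466 = 245.5534 mL
New rate:
Dose = 7.3 mcg/kg/min × 103.1818 kg = 753.2273 mcg/min
753.2273 mcg/min × 60 min/hr = 45193.64 mcg/hr
Rate = 45193.64 mcg/hr ÷ 2612.903 mcg/mL = 17.29633 mL/hr
Time remaining = 245.5534 mL ÷ 17.29633 mL/hr = 14.19685 hr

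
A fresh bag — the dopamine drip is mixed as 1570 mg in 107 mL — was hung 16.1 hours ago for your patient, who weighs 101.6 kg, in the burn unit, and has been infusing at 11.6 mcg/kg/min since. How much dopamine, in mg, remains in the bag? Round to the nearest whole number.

432 mg

Dose = 11.6 mcg/kg/min × 101.6 kg = 1178.56 mcg/min
1178.56 mcg/min × 60 min/hr = 70713.6 mcg/hr
Concentration = 1570 mg ÷ 107 mL = 14.6729 mg/mL = 14672.9 mcg/mL
Rate = 70713.6 mcg/hr ÷ 14672.9 mcg/mL = 4.819335 mL/hr
Volume infused = 4.819335 mL/hr × 16.1 hr = 77.59129 mL
Volume remaining = 107 − 77.59129 = 29.40871 mL
Drug remaining = 29.40871 mL × 14672.9 mcg/mL = 431511 mcg = 431.511 mg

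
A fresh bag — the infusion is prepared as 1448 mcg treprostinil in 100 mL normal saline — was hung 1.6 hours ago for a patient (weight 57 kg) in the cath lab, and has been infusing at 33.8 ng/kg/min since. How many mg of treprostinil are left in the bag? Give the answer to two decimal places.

Dose = 33.8 ng/kg/min × 57 kg = 1926.6 ng/min
1926.6 ng/min × 60 min/hr = 115596 ng/hr
Concentration = 1448 mcg ÷ 100 mL = 14.48 mcg/mL = 14480 ng/mL
Rate = 115596 ng/hr ÷ 14480 ng/mL = 7.983149 mL/hr
Volume infused = 7.983149 mL/hr × 1.6 hr = 12.77304 mL
Volume remaining = 100 − 12.77304 = 87.22696 mL
Drug remaining = 87.22696 mL × 14480 ng/mL = 1263046 ng = 1.263046 mg

1.26 mg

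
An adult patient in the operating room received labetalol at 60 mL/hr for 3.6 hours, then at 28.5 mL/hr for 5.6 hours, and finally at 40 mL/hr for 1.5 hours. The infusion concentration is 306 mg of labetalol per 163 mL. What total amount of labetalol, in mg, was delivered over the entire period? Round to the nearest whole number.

818 mg

Concentration = 306 mg ÷ 163 mL = 1.877301 mg/mL
Stage 1: 60 mL/hr × 3.6 hr = 216 mL → 216 mL × 1.877301 mg/mL = 405.4969 mg
Stage 2: 28.5 mL/hr × 5.6 hr = 159.6 mL → 159.6 mL × 1.877301 mg/mL = 299.6172 mg
Stage 3: 40 mL/hr × 1.5 hr = 60 mL → 60 mL × 1.877301 mg/mL = 112.638 mg
Total = 405.4969 + 299.6172 + 112.638 = 817.7521 mg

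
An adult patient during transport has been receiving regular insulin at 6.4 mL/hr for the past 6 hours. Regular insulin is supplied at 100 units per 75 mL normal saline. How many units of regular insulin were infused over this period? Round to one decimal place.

Concentration = 100 units ÷ 75 mL = 1.333333 units/mL
Drug rate = 6.4 mL/hr × 1.333333 units/mL = 8.533333 units/hr
Total = 8.533333 units/hr × 6 hr = 51.2 units

51.2 units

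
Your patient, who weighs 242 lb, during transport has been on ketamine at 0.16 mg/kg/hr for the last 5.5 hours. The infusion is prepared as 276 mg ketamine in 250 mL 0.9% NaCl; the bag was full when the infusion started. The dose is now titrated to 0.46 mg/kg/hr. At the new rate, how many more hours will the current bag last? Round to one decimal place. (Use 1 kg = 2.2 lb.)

3.5 hours

Initial rate:
Weight = 242 lb ÷ 2.2 lb/kg = 110 kg
Dose = 0.16 mg/kg/hr × 110 kg = 17.6 mg/hr
Concentration = 276 mg ÷ 250 mL = 1.104 mg/mL
Rate = 17.6 mg/hr ÷ 1.104 mg/mL = 15.94203 mL/hr
Volume infused so far = 15.94203 mL/hr × 5.5 hr = 87.68116 mL
Volume remaining = 250 − 87.68116 = 162.3188 mL
New rate:
Dose = 0.46 mg/kg/hr × 110 kg = 50.6 mg/hr
Rate = 50.6 mg/hr ÷ 1.104 mg/mL = 45.83333 mL/hr
Time remaining = 162.3188 mL ÷ 45.83333 mL/hr = 3.541502 hr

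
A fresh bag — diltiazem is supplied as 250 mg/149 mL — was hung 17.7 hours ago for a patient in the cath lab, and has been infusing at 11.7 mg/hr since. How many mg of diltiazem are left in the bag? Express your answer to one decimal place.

Concentration = 250 mg ÷ 149 mL = 1.677852 mg/mL
Rate = 11.7 mg/hr ÷ 1.677852 mg/mL = 6.9732 mL/hr
Volume infused = 6.9732 mL/hr × 17.7 hr = 123.4256 mL
Volume remaining = 149 − 123.4256 = 25.57436 mL
Drug remaining = 25.57436 mL × 1.677852 mg/mL = 42.91 mg

42.9 mg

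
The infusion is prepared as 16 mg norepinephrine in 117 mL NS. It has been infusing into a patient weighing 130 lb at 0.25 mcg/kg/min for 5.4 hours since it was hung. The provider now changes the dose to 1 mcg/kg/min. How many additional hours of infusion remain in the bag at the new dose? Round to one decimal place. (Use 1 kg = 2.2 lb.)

Initial rate:
Weight = 130 lb ÷ 2.2 lb/kg = 59.09091 kg
Dose = 0.25 mcg/kg/min × 59.09091 kg = 14.77273 mcg/min
14.77273 mcg/min × 60 min/hr = 886.3636 mcg/hr
Concentration = 16 mg ÷ 117 mL = 0.1367521 mg/mL = 136.7521 mcg/mL
Rate = 886.3636 mcg/hr ÷ 136.7521 mcg/mL = 6.481534 mL/hr
Volume infused so far = 6.481534 mL/hr × 5.4 hr = 35.00028 mL
Volume remaining = 117 − 35.00028 = 81.99972 mL
New rate:
Dose = 1 mcg/kg/min × 59.09091 kg = 59.09091 mcg/min
59.09091 mcg/min × 60 min/hr = 3545.455 mcg/hr
Rate = 3545.455 mcg/hr ÷ 136.7521 mcg/mL = 25.92614 mL/hr
Time remaining = 81.99972 mL ÷ 25.92614 mL/hr = 3.162821 hr

3.2 hours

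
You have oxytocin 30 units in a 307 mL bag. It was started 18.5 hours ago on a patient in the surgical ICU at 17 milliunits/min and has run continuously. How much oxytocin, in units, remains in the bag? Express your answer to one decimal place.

17 milliunits/min × 60 min/hr = 1020 milliunits/hr
Concentration = 30 units ÷ 307 mL = 0.09771987 units/mL = 97.71987 milliunits/mL
Rate = 1020 milliunits/hr ÷ 97.71987 milliunits/mL = 10.438 mL/hr
Volume infused = 10.438 mL/hr × 18.5 hr = 193.103 mL
Volume remaining = 307 − 193.103 = 113.897 mL
Drug remaining = 113.897 mL × 97.71987 milliunits/mL = 11130 milliunits = 11.13 units

11.1 units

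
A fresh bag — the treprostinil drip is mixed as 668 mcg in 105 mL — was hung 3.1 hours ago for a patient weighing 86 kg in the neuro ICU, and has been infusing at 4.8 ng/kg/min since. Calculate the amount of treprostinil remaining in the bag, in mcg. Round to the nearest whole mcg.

591 mcg

Dose = 4.8 ng/kg/min × 86 kg = 412.8 ng/min
412.8 ng/min × 60 min/hr = 24768 ng/hr
Concentration = 668 mcg ÷ 105 mL = 6.361905 mcg/mL = 6361.905 ng/mL
Rate = 24768 ng/hr ÷ 6361.905 ng/mL = 3.893174 mL/hr
Volume infused = 3.893174 mL/hr × 3.1 hr = 12.06884 mL
Volume remaining = 105 − 12.06884 = 92.93116 mL
Drug remaining = 92.93116 mL × 6361.905 ng/mL = 591219.2 ng = 591.2192 mcg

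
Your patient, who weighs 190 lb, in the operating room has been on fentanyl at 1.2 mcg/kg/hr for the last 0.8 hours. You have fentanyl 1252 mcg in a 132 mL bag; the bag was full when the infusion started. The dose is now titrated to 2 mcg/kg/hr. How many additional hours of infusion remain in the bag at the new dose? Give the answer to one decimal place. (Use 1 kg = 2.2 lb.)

6.8 hours

Initial rate:
Weight = 190 lb ÷ 2.2 lb/kg = 86.36364 kg
Dose = 1.2 mcg/kg/hr × 86.36364 kg = 103.6364 mcg/hr
Concentration = 1252 mcg ÷ 132 mL = 9.484848 mcg/mL
Rate = 103.6364 mcg/hr ÷ 9.484848 mcg/mL = 10.92652 mL/hr
Volume infused so far = 10.92652 mL/hr × 0.8 hr = 8.741214 mL
Volume remaining = 132 − 8.741214 = 123.2588 mL
New rate:
Dose = 2 mcg/kg/hr × 86.36364 kg = 172.7273 mcg/hr
Rate = 172.7273 mcg/hr ÷ 9.484848 mcg/mL = 18.21086 mL/hr
Time remaining = 123.2588 mL ÷ 18.21086 mL/hr = 6.768421 hr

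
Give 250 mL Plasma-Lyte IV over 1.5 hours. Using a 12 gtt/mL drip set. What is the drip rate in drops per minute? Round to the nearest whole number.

33 gtt/min

250 mL ÷ (1.5 hr × 60 = 90 min) = 2.777778 mL/min
2.777778 mL/min × 12 gtt/mL = 33.33333 gtt/min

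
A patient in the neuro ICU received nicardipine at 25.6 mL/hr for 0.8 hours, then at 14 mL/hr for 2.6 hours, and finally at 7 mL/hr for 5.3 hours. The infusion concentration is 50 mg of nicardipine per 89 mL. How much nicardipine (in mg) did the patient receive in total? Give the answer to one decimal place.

Concentration = 50 mg ÷ 89 mL = 0.5617978 mg/mL
Stage 1: 25.6 mL/hr × 0.8 hr = 20.48 mL → 20.48 mL × 0.5617978 mg/mL = 11.50562 mg
Stage 2: 14 mL/hr × 2.6 hr = 36.4 mL → 36.4 mL × 0.5617978 mg/mL = 20.44944 mg
Stage 3: 7 mL/hr × 5.3 hr = 37.1 mL → 37.1 mL × 0.5617978 mg/mL = 20.8427 mg
Total = 11.50562 + 20.44944 + 20.8427 = 52.79775 mg

52.8 mg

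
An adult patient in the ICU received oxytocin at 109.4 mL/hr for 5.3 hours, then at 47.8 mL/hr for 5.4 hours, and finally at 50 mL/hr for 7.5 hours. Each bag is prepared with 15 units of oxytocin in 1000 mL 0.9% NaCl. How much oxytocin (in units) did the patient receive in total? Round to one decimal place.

Concentration = 15 units ÷ 1000 mL = 0.015 units/mL
Stage 1: 109.4 mL/hr × 5.3 hr = 579.82 mL → 579.82 mL × 0.015 units/mL = 8.6973 units
Stage 2: 47.8 mL/hr × 5.4 hr = 258.12 mL → 258.12 mL × 0.015 units/mL = 3.8718 units
Stage 3: 50 mL/hr × 7.5 hr = 375 mL → 375 mL × 0.015 units/mL = 5.625 units
Total = 8.6973 + 3.8718 + 5.625 = 18.1941 units

18.2 units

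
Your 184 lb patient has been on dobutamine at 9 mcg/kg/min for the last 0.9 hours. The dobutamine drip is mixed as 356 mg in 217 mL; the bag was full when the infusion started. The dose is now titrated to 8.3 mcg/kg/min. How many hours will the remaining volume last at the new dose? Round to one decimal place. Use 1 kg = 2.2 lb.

7.6 hours

Initial rate:
Weight = 184 lb ÷ 2.2 lb/kg = 83.63636 kg
Dose = 9 mcg/kg/min × 83.63636 kg = 752.7273 mcg/min
752.7273 mcg/min × 60 min/hr = 45163.64 mcg/hr
Concentration = 356 mg ÷ 217 mL = 1.640553 mg/mL = 1640.553 mcg/mL
Rate = 45163.64 mcg/hr ÷ 1640.553 mcg/mL = 27.52952 mL/hr
Volume infused so far = 27.52952 mL/hr × 0.9 hr = 24.77657 mL
Volume remaining = 217 − 24.77657 = 192.2234 mL
New rate:
Dose = 8.3 mcg/kg/min × 83.63636 kg = 694.1818 mcg/min
694.1818 mcg/min × 60 min/hr = 41650.91 mcg/hr
Rate = 41650.91 mcg/hr ÷ 1640.553 mcg/mL = 25.38834 mL/hr
Time remaining = 192.2234 mL ÷ 25.38834 mL/hr = 7.571329 hr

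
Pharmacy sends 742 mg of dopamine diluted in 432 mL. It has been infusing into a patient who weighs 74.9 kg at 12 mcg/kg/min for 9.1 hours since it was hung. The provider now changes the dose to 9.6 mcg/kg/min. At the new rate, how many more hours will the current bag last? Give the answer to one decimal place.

Initial rate:
Dose = 12 mcg/kg/min × 74.9 kg = 898.8 mcg/min
898.8 mcg/min × 60 min/hr = 53928 mcg/hr
Concentration = 742 mg ÷ 432 mL = 1.717593 mg/mL = 1717.593 mcg/mL
Rate = 53928 mcg/hr ÷ 1717.593 mcg/mL = 31.39743 mL/hr
Volume infused so far = 31.39743 mL/hr × 9.1 hr = 285.7166 mL
Volume remaining = 432 − 285.7166 = 146.2834 mL
New rate:
Dose = 9.6 mcg/kg/min × 74.9 kg = 719.04 mcg/min
719.04 mcg/min × 60 min/hr = 43142.4 mcg/hr
Rate = 43142.4 mcg/hr ÷ 1717.593 mcg/mL = 25.11795 mL/hr
Time remaining = 146.2834 mL ÷ 25.11795 mL/hr = 5.823858 hr

5.8 hours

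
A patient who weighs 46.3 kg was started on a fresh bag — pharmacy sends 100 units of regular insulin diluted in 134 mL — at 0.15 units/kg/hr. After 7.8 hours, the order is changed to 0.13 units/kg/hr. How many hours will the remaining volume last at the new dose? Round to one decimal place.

Initial rate:
Dose = 0.15 units/kg/hr × 46.3 kg = 6.945 units/hr
Concentration = 100 units ÷ 134 mL = 0.7462687 units/mL
Rate = 6.945 units/hr ÷ 0.7462687 units/mL = 9.3063 mL/hr
Volume infused so far = 9.3063 mL/hr × 7.8 hr = 72.58914 mL
Volume remaining = 134 − 72.58914 = 61.41086 mL
New rate:
Dose = 0.13 units/kg/hr × 46.3 kg = 6.019 units/hr
Rate = 6.019 units/hr ÷ 0.7462687 units/mL = 8.06546 mL/hr
Time remaining = 61.41086 mL ÷ 8.06546 mL/hr = 7.614055 hr

7.6 hours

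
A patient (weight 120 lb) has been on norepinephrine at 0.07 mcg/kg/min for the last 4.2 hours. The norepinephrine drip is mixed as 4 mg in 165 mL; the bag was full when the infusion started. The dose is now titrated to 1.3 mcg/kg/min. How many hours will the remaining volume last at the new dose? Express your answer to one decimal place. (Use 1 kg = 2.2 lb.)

0.7 hours

Initial rate:
Weight = 120 lb ÷ 2.2 lb/kg = 54.54545 kg
Dose = 0.07 mcg/kg/min × 54.54545 kg = 3.818182 mcg/min
3.818182 mcg/min × 60 min/hr = 229.0909 mcg/hr
Concentration = 4 mg ÷ 165 mL = 0.02424242 mg/mL = 24.24242 mcg/mL
Rate = 229.0909 mcg/hr ÷ 24.24242 mcg/mL = 9.45 mL/hr
Volume infused so far = 9.45 mL/hr × 4.2 hr = 39.69 mL
Volume remaining = 165 − 39.69 = 125.31 mL
New rate:
Dose = 1.3 mcg/kg/min × 54.54545 kg = 70.90909 mcg/min
70.90909 mcg/min × 60 min/hr = 4254.545 mcg/hr
Rate = 4254.545 mcg/hr ÷ 24.24242 mcg/mL = 175.5 mL/hr
Time remaining = 125.31 mL ÷ 175.5 mL/hr = 0.7140171 hr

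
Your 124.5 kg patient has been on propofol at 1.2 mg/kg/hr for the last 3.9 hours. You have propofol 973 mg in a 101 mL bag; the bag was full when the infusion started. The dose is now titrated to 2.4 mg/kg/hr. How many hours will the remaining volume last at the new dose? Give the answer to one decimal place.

1.3 hours

Initial rate:
Dose = 1.2 mg/kg/hr × 124.5 kg = 149.4 mg/hr
Concentration = 973 mg ÷ 101 mL = 9.633663 mg/mL
Rate = 149.4 mg/hr ÷ 9.633663 mg/mL = 15.50812 mL/hr
Volume infused so far = 15.50812 mL/hr × 3.9 hr = 60.48166 mL
Volume remaining = 101 − 60.48166 = 40.51834 mL
New rate:
Dose = 2.4 mg/kg/hr × 124.5 kg = 298.8 mg/hr
Rate = 298.8 mg/hr ÷ 9.633663 mg/mL = 31.01624 mL/hr
Time remaining = 40.51834 mL ÷ 31.01624 mL/hr = 1.306359 hr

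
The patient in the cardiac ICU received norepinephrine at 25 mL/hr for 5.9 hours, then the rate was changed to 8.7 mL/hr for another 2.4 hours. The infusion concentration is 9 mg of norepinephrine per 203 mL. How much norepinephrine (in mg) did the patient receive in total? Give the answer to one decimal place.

Concentration = 9 mg ÷ 203 mL = 0.04433498 mg/mL
Stage 1: 25 mL/hr × 5.9 hr = 147.5 mL → 147.5 mL × 0.04433498 mg/mL = 6.539409 mg
Stage 2: 8.7 mL/hr × 2.4 hr = 20.88 mL → 20.88 mL × 0.04433498 mg/mL = 0.9257143 mg
Total = 6.539409 + 0.9257143 = 7.465123 mg

7.5 mg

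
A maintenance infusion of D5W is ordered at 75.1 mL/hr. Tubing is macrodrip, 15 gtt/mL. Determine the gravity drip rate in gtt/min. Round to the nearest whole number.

75.1 mL/hr ÷ 60 min/hr = 1.251667 mL/min
1.251667 mL/min × 15 gtt/mL = 18.775 gtt/min

19 gtt/min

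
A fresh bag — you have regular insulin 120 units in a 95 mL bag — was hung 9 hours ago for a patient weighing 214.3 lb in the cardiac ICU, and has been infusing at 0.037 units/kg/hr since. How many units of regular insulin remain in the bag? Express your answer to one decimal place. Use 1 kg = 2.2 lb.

Weight = 214.3 lb ÷ 2.2 lb/kg = 97.40909 kg
Dose = 0.037 units/kg/hr × 97.40909 kg = 3.604136 units/hr
Concentration = 120 units ÷ 95 mL = 1.263158 units/mL
Rate = 3.604136 units/hr ÷ 1.263158 units/mL = 2.853275 mL/hr
Volume infused = 2.853275 mL/hr × 9 hr = 25.67947 mL
Volume remaining = 95 − 25.67947 = 69.32053 mL
Drug remaining = 69.32053 mL × 1.263158 units/mL = 87.56277 units

87.6 units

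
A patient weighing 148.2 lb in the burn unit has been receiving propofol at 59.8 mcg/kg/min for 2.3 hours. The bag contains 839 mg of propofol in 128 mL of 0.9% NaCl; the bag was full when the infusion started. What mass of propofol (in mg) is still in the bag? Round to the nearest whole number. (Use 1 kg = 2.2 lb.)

Weight = 148.2 lb ÷ 2.2 lb/kg = 67.36364 kg
Dose = 59.8 mcg/kg/min × 67.36364 kg = 4028.345 mcg/min
4028.345 mcg/min × 60 min/hr = 241700.7 mcg/hr
Concentration = 839 mg ÷ 128 mL = 6.554688 mg/mL = 6554.688 mcg/mL
Rate = 241700.7 mcg/hr ÷ 6554.688 mcg/mL = 36.87449 mL/hr
Volume infused = 36.87449 mL/hr × 2.3 hr = 84.81132 mL
Volume remaining = 128 − 84.81132 = 43.18868 mL
Drug remaining = 43.18868 mL × 6554.688 mcg/mL = 283088.3 mcg = 283.0883 mg

283 mg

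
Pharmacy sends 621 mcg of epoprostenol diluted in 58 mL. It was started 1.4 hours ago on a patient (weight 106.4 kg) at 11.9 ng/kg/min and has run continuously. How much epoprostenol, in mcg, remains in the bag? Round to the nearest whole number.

Dose = 11.9 ng/kg/min × 106.4 kg = 1266.16 ng/min
1266.16 ng/min × 60 min/hr = 75969.6 ng/hr
Concentration = 621 mcg ÷ 58 mL = 10.7069 mcg/mL = 10706.9 ng/mL
Rate = 75969.6 ng/hr ÷ 10706.9 ng/mL = 7.095389 mL/hr
Volume infused = 7.095389 mL/hr × 1.4 hr = 9.933545 mL
Volume remaining = 58 − 9.933545 = 48.06645 mL
Drug remaining = 48.06645 mL × 10706.9 ng/mL = 514642.6 ng = 514.6426 mcg

515 mcg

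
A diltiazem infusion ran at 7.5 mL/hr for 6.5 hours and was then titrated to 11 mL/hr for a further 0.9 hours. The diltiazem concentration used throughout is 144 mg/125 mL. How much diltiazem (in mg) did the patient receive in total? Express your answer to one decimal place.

Concentration = 144 mg ÷ 125 mL = 1.152 mg/mL
Stage 1: 7.5 mL/hr × 6.5 hr = 48.75 mL → 48.75 mL × 1.152 mg/mL = 56.16 mg
Stage 2: 11 mL/hr × 0.9 hr = 9.9 mL → 9.9 mL × 1.152 mg/mL = 11.4048 mg
Total = 56.16 + 11.4048 = 67.5648 mg

67.6 mg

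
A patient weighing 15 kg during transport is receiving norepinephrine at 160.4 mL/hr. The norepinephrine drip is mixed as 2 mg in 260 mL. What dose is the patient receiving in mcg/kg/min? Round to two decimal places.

1.37 mcg/kg/min

Concentration = 2 mg ÷ 260 mL = 0.007692308 mg/mL = 7.692308 mcg/mL
Drug rate = 160.4 mL/hr × 7.692308 mcg/mL = 1233.846 mcg/hr
1233.846 mcg/hr ÷ 60 min/hr = 20.5641 mcg/min
20.5641 mcg/min ÷ 15 kg = 1.37094 mcg/kg/min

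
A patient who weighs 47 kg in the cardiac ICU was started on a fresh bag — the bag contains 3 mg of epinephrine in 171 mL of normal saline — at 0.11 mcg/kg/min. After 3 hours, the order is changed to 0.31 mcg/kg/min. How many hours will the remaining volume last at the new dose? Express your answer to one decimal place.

2.4 hours

Initial rate:
Dose = 0.11 mcg/kg/min × 47 kg = 5.17 mcg/min
5.17 mcg/min × 60 min/hr = 310.2 mcg/hr
Concentration = 3 mg ÷ 171 mL = 0.01754386 mg/mL = 17.54386 mcg/mL
Rate = 310.2 mcg/hr ÷ 17.54386 mcg/mL = 17.6814 mL/hr
Volume infused so far = 17.6814 mL/hr × 3 hr = 53.0442 mL
Volume remaining = 171 − 53.0442 = 117.9558 mL
New rate:
Dose = 0.31 mcg/kg/min × 47 kg = 14.57 mcg/min
14.57 mcg/min × 60 min/hr = 874.2 mcg/hr
Rate = 874.2 mcg/hr ÷ 17.54386 mcg/mL = 49.8294 mL/hr
Time remaining = 117.9558 mL ÷ 49.8294 mL/hr = 2.367193 hr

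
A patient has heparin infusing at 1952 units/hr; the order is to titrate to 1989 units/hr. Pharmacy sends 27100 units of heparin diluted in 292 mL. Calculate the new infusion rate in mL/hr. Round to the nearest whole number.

21 mL/hr

Concentration = 27100 units ÷ 292 mL = 92.80822 units/mL
Rate = 1989 units/hr ÷ 92.80822 units/mL = 21.43129 mL/hr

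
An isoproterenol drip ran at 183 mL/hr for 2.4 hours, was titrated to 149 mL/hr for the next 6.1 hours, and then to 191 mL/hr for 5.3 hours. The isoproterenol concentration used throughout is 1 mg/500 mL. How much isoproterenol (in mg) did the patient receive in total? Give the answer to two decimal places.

4.72 mg

Concentration = 1 mg ÷ 500 mL = 0.002 mg/mL
Stage 1: 183 mL/hr × 2.4 hr = 439.2 mL → 439.2 mL × 0.002 mg/mL = 0.8784 mg
Stage 2: 149 mL/hr × 6.1 hr = 908.9 mL → 908.9 mL × 0.002 mg/mL = 1.8178 mg
Stage 3: 191 mL/hr × 5.3 hr = 1012.3 mL → 1012.3 mL × 0.002 mg/mL = 2.0246 mg
Total = 0.8784 + 1.8178 + 2.0246 = 4.7208 mg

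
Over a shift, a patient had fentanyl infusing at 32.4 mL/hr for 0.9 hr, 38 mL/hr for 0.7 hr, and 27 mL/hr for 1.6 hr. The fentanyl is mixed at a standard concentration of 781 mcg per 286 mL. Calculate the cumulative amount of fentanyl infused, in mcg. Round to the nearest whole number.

270 mcg

Concentration = 781 mcg ÷ 286 mL = 2.730769 mcg/mL
Stage 1: 32.4 mL/hr × 0.9 hr = 29.16 mL → 29.16 mL × 2.730769 mcg/mL = 79.62923 mcg
Stage 2: 38 mL/hr × 0.7 hr = 26.6 mL → 26.6 mL × 2.730769 mcg/mL = 72.63846 mcg
Stage 3: 27 mL/hr × 1.6 hr = 43.2 mL → 43.2 mL × 2.730769 mcg/mL = 117.9692 mcg
Total = 79.62923 + 72.63846 + 117.9692 = 270.2369 mcg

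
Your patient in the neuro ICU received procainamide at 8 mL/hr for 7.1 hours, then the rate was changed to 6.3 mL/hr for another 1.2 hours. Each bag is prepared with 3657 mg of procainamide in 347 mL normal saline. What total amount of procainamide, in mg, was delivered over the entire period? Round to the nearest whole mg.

Concentration = 3657 mg ÷ 347 mL = 10.5389 mg/mL
Stage 1: 8 mL/hr × 7.1 hr = 56.8 mL → 56.8 mL × 10.5389 mg/mL = 598.6098 mg
Stage 2: 6.3 mL/hr × 1.2 hr = 7.56 mL → 7.56 mL × 10.5389 mg/mL = 79.67412 mg
Total = 598.6098 + 79.67412 = 678.2839 mg

678 mg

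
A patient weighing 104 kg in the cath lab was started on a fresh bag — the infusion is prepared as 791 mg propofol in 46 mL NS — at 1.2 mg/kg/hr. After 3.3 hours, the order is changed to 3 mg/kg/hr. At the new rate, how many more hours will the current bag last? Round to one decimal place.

Initial rate:
Dose = 1.2 mg/kg/hr × 104 kg = 124.8 mg/hr
Concentration = 791 mg ÷ 46 mL = 17.19565 mg/mL
Rate = 124.8 mg/hr ÷ 17.19565 mg/mL = 7.257649 mL/hr
Volume infused so far = 7.257649 mL/hr × 3.3 hr = 23.95024 mL
Volume remaining = 46 − 23.95024 = 22.04976 mL
New rate:
Dose = 3 mg/kg/hr × 104 kg = 312 mg/hr
Rate = 312 mg/hr ÷ 17.19565 mg/mL = 18.14412 mL/hr
Time remaining = 22.04976 mL ÷ 18.14412 mL/hr = 1.215256 hr

1.2 hours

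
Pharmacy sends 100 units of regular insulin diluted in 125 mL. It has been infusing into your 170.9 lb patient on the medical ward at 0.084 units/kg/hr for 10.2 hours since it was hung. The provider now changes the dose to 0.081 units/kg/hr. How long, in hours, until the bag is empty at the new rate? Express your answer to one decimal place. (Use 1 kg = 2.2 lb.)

5.3 hours

Initial rate:
Weight = 170.9 lb ÷ 2.2 lb/kg = 77.68182 kg
Dose = 0.084 units/kg/hr × 77.68182 kg = 6.525273 units/hr
Concentration = 100 units ÷ 125 mL = 0.8 units/mL
Rate = 6.525273 units/hr ÷ 0.8 units/mL = 8.156591 mL/hr
Volume infused so far = 8.156591 mL/hr × 10.2 hr = 83.19723 mL
Volume remaining = 125 − 83.19723 = 41.80277 mL
New rate:
Dose = 0.081 units/kg/hr × 77.68182 kg = 6.292227 units/hr
Rate = 6.292227 units/hr ÷ 0.8 units/mL = 7.865284 mL/hr
Time remaining = 41.80277 mL ÷ 7.865284 mL/hr = 5.314846 hr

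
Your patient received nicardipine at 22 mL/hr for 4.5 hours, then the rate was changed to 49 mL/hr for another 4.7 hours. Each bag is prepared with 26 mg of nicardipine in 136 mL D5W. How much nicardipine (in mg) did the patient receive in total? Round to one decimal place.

63.0 mg

Concentration = 26 mg ÷ 136 mL = 0.1911765 mg/mL
Stage 1: 22 mL/hr × 4.5 hr = 99 mL → 99 mL × 0.1911765 mg/mL = 18.92647 mg
Stage 2: 49 mL/hr × 4.7 hr = 230.3 mL → 230.3 mL × 0.1911765 mg/mL = 44.02794 mg
Total = 18.92647 + 44.02794 = 62.95441 mg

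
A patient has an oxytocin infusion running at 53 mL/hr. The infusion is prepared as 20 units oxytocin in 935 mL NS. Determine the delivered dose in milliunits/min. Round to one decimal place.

18.9 milliunits/min

Concentration = 20 units ÷ 935 mL = 0.02139037 units/mL = 21.39037 milliunits/mL
Drug rate = 53 mL/hr × 21.39037 milliunits/mL = 1133.69 milliunits/hr
1133.69 milliunits/hr ÷ 60 min/hr = 18.89483 milliunits/min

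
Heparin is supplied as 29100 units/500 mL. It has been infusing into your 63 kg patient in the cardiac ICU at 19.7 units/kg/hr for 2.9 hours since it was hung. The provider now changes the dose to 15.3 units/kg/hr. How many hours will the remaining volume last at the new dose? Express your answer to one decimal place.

26.5 hours

Initial rate:
Dose = 19.7 units/kg/hr × 63 kg = 1241.1 units/hr
Concentration = 29100 units ÷ 500 mL = 58.2 units/mL
Rate = 1241.1 units/hr ÷ 58.2 units/mL = 21.32474 mL/hr
Volume infused so far = 21.32474 mL/hr × 2.9 hr = 61.84175 mL
Volume remaining = 500 − 61.84175 = 438.1582 mL
New rate:
Dose = 15.3 units/kg/hr × 63 kg = 963.9 units/hr
Rate = 963.9 units/hr ÷ 58.2 units/mL = 16.56186 mL/hr
Time remaining = 438.1582 mL ÷ 16.56186 mL/hr = 26.45587 hr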